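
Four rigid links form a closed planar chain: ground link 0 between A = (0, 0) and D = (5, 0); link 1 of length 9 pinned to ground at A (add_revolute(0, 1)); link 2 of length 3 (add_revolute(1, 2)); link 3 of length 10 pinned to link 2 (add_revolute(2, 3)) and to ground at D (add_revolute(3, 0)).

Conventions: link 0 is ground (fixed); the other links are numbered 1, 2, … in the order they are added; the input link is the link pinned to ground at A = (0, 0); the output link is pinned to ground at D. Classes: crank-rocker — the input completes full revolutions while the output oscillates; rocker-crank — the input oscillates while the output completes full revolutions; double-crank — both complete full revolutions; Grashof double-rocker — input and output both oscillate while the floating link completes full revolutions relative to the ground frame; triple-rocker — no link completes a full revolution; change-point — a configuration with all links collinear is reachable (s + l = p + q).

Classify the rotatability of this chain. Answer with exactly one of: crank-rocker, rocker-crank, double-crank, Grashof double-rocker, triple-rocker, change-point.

lengths: ground=5, input=9, coupler=3, output=10
sorted: s=3 (shortest), l=10 (longest), p+q=14
s + l = 13 vs p + q = 14
s + l < p + q (Grashof) with shortest = coupler link → Grashof double-rocker

Grashof double-rocker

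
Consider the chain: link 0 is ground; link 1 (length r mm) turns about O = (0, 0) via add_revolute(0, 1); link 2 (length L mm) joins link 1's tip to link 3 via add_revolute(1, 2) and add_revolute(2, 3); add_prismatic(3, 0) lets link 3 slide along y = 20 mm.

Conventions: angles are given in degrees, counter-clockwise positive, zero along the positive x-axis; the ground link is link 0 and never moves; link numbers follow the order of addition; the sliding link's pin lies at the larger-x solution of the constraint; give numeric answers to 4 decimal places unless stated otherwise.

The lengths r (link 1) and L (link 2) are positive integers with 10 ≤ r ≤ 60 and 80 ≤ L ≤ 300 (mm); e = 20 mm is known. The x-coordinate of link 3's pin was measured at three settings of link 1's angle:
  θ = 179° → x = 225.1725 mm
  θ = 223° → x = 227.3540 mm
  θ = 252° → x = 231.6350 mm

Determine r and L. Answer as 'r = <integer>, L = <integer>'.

constraint per measurement: (x − r cos θ)² + (r sin θ − e)² = L²
subtracting the θ₁ and θ₂ equations cancels the r² and L² terms:
r = (x₁² − x₂²) / (2[(x₁cos θ₁ + e sin θ₁) − (x₂cos θ₂ + e sin θ₂)]) = 10.9998 → r = 11
L² = (x₁ − r cos θ₁)² + (r sin θ₁ − e)² = 56169.0162 → L = 237.0000 → L = 237
check at θ₃=252°: x = 231.6350 (printed 231.6350) ✓

r = 11, L = 237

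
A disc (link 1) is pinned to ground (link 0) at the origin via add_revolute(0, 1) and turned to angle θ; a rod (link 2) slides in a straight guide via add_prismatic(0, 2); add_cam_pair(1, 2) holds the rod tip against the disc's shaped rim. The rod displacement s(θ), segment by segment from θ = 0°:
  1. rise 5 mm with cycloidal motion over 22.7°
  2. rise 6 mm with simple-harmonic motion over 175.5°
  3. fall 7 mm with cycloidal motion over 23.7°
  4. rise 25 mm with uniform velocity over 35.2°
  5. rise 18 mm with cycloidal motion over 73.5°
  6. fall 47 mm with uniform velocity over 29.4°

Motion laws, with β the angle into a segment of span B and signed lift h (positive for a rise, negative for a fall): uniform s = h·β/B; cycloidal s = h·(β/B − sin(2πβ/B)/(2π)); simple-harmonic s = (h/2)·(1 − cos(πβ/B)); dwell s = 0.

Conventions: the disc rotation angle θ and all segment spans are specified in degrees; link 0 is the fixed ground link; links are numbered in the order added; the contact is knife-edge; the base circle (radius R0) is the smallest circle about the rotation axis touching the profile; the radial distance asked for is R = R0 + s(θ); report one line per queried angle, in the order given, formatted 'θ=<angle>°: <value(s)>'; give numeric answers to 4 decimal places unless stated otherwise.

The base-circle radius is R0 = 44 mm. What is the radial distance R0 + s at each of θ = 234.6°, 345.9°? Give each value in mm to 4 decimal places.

segment 1 (0° to 22.7°, cycloidal, h = 5) is passed completely: s = 0.0000 + (5) = 5.0000
segment 2 (22.7° to 198.2°, simple-harmonic, h = 6) is passed completely: s = 5.0000 + (6) = 11.0000
segment 3 (198.2° to 221.9°, cycloidal, h = -7) is passed completely: s = 11.0000 + (-7) = 4.0000
θ = 234.6° falls in segment 4 (221.9° to 257.1°, uniform, h = 25): β = 234.6 − 221.9 = 12.7°, B = 35.2°; Δs = 25·12.7/35.2 = 9.0199; s = 4.0000 + 9.0199 = 13.0199
segment 4 (221.9° to 257.1°, uniform, h = 25) is passed completely: s = 4.0000 + (25) = 29.0000
segment 5 (257.1° to 330.6°, cycloidal, h = 18) is passed completely: s = 29.0000 + (18) = 47.0000
θ = 345.9° falls in segment 6 (330.6° to 360°, uniform, h = -47): β = 345.9 − 330.6 = 15.3°, B = 29.4°; Δs = -47·15.3/29.4 = -24.4592; s = 47.0000 − 24.4592 = 22.5408
θ=234.6°: R = R0 + s = 44 + 13.0199 = 57.0199
θ=345.9°: R = R0 + s = 44 + 22.5408 = 66.5408

θ=234.6°: 57.0199
θ=345.9°: 66.5408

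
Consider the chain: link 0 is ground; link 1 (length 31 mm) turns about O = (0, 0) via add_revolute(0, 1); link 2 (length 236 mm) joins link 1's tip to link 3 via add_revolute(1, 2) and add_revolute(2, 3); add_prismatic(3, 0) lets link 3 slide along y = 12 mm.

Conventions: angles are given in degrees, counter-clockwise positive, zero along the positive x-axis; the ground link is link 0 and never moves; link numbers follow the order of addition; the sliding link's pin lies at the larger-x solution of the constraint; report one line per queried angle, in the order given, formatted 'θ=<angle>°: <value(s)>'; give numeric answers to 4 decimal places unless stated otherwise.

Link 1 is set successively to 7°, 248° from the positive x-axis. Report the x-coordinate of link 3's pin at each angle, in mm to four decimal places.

geometry: r = 31 mm, L = 236 mm, e = 12 mm
θ=7°: crank pin P = (r cos θ, r sin θ) = (30.768931, 3.777950)
θ=7°: h = r sin θ − e = 3.777950 − 12 = -8.222050
θ=7°: x = r cos θ + √(L² − h²) = 30.768931 + 235.856732 = 266.625662
θ=248°: crank pin P = (r cos θ, r sin θ) = (-11.612804, -28.742699)
θ=248°: h = r sin θ − e = -28.742699 − 12 = -40.742699
θ=248°: x = r cos θ + √(L² − h²) = -11.612804 + 232.456517 = 220.843713

θ=7°: 266.6257
θ=248°: 220.8437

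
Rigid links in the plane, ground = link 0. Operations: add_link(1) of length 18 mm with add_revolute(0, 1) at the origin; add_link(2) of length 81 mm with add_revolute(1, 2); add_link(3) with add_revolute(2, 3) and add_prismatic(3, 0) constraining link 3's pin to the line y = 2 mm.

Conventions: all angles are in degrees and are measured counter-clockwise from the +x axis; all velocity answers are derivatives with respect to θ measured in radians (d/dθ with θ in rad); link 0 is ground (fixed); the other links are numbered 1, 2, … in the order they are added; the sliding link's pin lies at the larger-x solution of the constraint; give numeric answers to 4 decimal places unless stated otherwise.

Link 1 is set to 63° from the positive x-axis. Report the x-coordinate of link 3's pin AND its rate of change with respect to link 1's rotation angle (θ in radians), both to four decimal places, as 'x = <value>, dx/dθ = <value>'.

geometry: r = 18 mm, L = 81 mm, e = 2 mm
crank pin P = (r cos θ, r sin θ) = (8.171829, 16.038117)
h = r sin θ − e = 16.038117 − 2 = 14.038117
x = r cos θ + √(L² − h²) = 8.171829 + 79.774252 = 87.946081
dx/dθ = −r sin θ − h·r cos θ/√(L² − h²) (θ in radians; h = 14.038117) = -17.476139

x = 87.9461, dx/dθ = -17.4761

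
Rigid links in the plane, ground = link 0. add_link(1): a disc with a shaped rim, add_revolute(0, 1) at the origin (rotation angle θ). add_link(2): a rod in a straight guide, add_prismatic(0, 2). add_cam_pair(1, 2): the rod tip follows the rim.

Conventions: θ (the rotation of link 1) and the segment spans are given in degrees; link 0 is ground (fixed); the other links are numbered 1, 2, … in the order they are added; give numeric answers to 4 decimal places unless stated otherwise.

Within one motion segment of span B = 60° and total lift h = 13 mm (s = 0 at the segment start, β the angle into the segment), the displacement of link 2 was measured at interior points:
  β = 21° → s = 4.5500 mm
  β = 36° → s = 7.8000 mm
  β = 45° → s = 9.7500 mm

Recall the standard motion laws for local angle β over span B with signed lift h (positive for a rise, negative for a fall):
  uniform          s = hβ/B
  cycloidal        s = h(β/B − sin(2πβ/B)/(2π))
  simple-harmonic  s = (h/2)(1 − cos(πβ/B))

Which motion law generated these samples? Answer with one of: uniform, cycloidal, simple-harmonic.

candidates at β/B = r: uniform s = h·r (linear in β); cycloidal s = h·(r − sin(2πr)/(2π)); simple-harmonic s = (h/2)(1 − cos(πr))
β=21°: printed 4.5500 | uniform 4.5500, cycloidal 2.8761, simple-harmonic 3.5491
β=36°: printed 7.8000 | uniform 7.8000, cycloidal 9.0161, simple-harmonic 8.5086
β=45°: printed 9.7500 | uniform 9.7500, cycloidal 11.8190, simple-harmonic 11.0962
only one law matches every sample → uniform

uniform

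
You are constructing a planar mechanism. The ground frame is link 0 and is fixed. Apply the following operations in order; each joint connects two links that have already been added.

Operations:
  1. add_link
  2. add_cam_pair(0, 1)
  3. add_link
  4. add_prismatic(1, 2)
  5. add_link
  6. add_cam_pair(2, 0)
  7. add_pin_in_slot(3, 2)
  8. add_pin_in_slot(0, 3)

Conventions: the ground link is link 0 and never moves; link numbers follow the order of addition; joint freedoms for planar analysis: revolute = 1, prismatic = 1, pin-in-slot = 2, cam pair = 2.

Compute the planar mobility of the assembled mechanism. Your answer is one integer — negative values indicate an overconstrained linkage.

ground; <1,0,0>
#1 <2,0,0>
C:0↔1 J2 <2,0,1>
#2 <3,0,1>
P:1↔2 J1 <3,1,1>
#3 <4,1,1>
C:2↔0 J2 <4,1,2>
PS:3↔2 J2 <4,1,3>
PS:0↔3 J2 <4,1,4>
3×3 − 2×1 − 1×4 = 3

M = 3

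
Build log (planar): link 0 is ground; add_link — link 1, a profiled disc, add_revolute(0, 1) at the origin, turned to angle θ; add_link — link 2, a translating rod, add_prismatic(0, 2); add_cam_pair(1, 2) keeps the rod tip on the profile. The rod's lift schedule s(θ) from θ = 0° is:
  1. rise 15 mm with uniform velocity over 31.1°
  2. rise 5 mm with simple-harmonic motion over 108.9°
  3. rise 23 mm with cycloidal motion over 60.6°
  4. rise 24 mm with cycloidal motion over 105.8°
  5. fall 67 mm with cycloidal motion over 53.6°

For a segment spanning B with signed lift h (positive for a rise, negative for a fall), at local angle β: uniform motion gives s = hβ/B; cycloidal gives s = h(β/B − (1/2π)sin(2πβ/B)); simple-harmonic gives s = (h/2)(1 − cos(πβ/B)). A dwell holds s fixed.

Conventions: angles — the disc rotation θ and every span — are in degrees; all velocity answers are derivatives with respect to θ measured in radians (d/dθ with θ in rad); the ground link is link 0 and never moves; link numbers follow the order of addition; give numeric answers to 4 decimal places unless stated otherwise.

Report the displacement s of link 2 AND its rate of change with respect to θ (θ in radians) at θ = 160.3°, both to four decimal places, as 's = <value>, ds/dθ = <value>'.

seg 1 [0°–31.1°] uniform, h=15: full span → s += 15 → s = 15.0000
seg 2 [31.1°–140°] simple-harmonic, h=5: full span → s += 5 → s = 20.0000
seg 3 [140°–200.6°] cycloidal, h=23: θ=160.3° here. β=20.3, B=60.6. 23·(0.3350 − sin(2π·0.3350)/(2π)) = 4.5536 → s = 24.5536
velocity in seg [140°–200.6°] (cycloidal), θ in radians: β = 20.3° = 0.3543 rad, B = 60.6° = 1.0577 rad; ds/dθ = (h/B)(1 − cos(2πβ/B)) = (23/1.0577)(1 − cos(2π·0.3350)) = 32.813558 mm/rad

s = 24.5536, ds/dθ = 32.8136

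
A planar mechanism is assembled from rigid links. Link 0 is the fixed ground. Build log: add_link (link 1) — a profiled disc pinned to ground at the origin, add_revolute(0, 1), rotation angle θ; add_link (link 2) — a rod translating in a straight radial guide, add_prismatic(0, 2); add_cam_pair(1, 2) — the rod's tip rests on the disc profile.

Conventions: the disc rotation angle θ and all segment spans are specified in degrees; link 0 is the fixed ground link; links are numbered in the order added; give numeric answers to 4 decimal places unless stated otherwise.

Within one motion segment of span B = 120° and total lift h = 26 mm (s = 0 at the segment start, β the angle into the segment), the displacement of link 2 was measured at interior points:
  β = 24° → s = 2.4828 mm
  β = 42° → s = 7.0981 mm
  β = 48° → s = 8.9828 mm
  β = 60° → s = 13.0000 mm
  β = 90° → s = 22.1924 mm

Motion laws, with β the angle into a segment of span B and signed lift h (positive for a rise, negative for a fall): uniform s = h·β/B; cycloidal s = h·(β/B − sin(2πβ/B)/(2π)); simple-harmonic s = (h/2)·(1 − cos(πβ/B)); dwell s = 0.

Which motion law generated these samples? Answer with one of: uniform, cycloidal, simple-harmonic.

candidates at β/B = r: uniform s = h·r (linear in β); cycloidal s = h·(r − sin(2πr)/(2π)); simple-harmonic s = (h/2)(1 − cos(πr))
β=24°: printed 2.4828 | uniform 5.2000, cycloidal 1.2645, simple-harmonic 2.4828
β=42°: printed 7.0981 | uniform 9.1000, cycloidal 5.7523, simple-harmonic 7.0981
β=48°: printed 8.9828 | uniform 10.4000, cycloidal 7.9677, simple-harmonic 8.9828
β=60°: printed 13.0000 | uniform 13.0000, cycloidal 13.0000, simple-harmonic 13.0000
β=90°: printed 22.1924 | uniform 19.5000, cycloidal 23.6380, simple-harmonic 22.1924
only one law matches every sample → simple-harmonic

simple-harmonic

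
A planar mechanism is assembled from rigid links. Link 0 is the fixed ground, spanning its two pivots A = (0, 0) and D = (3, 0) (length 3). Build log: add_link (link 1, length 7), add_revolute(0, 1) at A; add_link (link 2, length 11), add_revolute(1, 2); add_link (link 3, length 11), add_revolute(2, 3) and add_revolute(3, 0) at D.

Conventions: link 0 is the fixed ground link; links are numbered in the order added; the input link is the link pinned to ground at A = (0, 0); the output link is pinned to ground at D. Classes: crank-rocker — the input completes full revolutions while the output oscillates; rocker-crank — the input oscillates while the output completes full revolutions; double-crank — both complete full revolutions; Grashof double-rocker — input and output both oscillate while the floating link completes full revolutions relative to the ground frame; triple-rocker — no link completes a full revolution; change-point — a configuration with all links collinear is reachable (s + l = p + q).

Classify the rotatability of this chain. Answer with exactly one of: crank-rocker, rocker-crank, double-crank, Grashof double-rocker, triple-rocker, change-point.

lengths: ground=3, input=7, coupler=11, output=11
sorted: s=3 (shortest), l=11 (longest), p+q=18
s + l = 14 vs p + q = 18
s + l < p + q (Grashof) with shortest = ground link → double-crank

double-crank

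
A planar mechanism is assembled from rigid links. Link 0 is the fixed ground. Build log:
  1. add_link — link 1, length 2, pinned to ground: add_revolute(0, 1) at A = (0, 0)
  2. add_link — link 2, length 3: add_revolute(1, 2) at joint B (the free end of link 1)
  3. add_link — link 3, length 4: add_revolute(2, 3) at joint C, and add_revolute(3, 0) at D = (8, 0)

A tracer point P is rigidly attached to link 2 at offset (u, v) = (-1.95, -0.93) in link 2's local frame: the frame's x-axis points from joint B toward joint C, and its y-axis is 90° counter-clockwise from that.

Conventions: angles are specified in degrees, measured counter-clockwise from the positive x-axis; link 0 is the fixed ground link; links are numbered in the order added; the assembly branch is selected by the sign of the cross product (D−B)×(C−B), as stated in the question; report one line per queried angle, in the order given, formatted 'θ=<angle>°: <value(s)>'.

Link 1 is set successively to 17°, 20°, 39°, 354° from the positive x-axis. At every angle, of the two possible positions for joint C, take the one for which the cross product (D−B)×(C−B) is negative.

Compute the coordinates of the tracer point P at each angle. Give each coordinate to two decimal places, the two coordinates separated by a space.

A=(0,0), D=(8.00,0)
θ=17°: B = A + 2.00·(cos17°, sin17°) = (1.9126, 0.5847)
θ=17°: |BD| = 6.1154
θ=17°: circle(B,3.00) ∩ circle(D,4.00): a=2.4854, h=1.6801
θ=17°:   candidates: C₊=(4.5473,2.0195) cross=10.275; C₋=(4.2260,-1.3253) cross=-10.275
θ=17°:   branch - wants cross < 0 → take C=(4.2260,-1.3253) (cross=-10.275)
θ=17°: ex = (C−B)/|BC| = (0.7711,-0.6367); ey = (0.6367,0.7711)
θ=17°: P = B + -1.95·ex + -0.93·ey = (-0.1832,1.1092)
θ=20°: B = A + 2.00·(cos20°, sin20°) = (1.8794, 0.6840)
θ=20°: |BD| = 6.1587
θ=20°: circle(B,3.00) ∩ circle(D,4.00): a=2.5111, h=1.6415
θ=20°:   candidates: C₊=(4.5572,2.0365) cross=10.110; C₋=(4.1926,-1.2262) cross=-10.110
θ=20°:   branch - wants cross < 0 → take C=(4.1926,-1.2262) (cross=-10.110)
θ=20°: ex = (C−B)/|BC| = (0.7711,-0.6368); ey = (0.6368,0.7711)
θ=20°: P = B + -1.95·ex + -0.93·ey = (-0.2164,1.2086)
θ=39°: B = A + 2.00·(cos39°, sin39°) = (1.5543, 1.2586)
θ=39°: |BD| = 6.5674
θ=39°: circle(B,3.00) ∩ circle(D,4.00): a=2.7508, h=1.1971
θ=39°:   candidates: C₊=(4.4835,1.9064) cross=7.862; C₋=(4.0247,-0.4435) cross=-7.862
θ=39°:   branch - wants cross < 0 → take C=(4.0247,-0.4435) (cross=-7.862)
θ=39°: ex = (C−B)/|BC| = (0.8235,-0.5674); ey = (0.5674,0.8235)
θ=39°: P = B + -1.95·ex + -0.93·ey = (-0.5791,1.5992)
θ=354°: B = A + 2.00·(cos354°, sin354°) = (1.9890, -0.2091)
θ=354°: |BD| = 6.0146
θ=354°: circle(B,3.00) ∩ circle(D,4.00): a=2.4254, h=1.7657
θ=354°:   candidates: C₊=(4.3516,1.6398) cross=10.620; C₋=(4.4743,-1.8893) cross=-10.620
θ=354°:   branch - wants cross < 0 → take C=(4.4743,-1.8893) (cross=-10.620)
θ=354°: ex = (C−B)/|BC| = (0.8284,-0.5601); ey = (0.5601,0.8284)
θ=354°: P = B + -1.95·ex + -0.93·ey = (-0.1473,0.1127)

θ=17°: -0.18 1.11
θ=20°: -0.22 1.21
θ=39°: -0.58 1.60
θ=354°: -0.15 0.11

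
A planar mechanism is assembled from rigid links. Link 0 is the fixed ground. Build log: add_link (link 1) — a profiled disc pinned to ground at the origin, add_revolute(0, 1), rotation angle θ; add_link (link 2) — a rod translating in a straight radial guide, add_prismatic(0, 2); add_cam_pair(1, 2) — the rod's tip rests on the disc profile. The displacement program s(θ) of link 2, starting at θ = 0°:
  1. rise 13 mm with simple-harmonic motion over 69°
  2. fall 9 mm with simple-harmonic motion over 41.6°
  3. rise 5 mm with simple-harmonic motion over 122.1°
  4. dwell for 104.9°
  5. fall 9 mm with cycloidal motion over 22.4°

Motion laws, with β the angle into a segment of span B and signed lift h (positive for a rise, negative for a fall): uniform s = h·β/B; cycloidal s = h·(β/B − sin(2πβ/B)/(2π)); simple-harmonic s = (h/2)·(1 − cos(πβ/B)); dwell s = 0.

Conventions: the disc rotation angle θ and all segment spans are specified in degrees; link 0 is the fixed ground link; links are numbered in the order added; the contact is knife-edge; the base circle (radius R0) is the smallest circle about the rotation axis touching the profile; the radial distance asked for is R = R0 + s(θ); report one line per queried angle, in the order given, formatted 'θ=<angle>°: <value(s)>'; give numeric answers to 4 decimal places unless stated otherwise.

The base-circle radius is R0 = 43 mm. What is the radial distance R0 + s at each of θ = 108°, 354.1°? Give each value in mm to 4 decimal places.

seg 1 [0°–69°] simple-harmonic, h=13: full span → s += 13 → s = 13.0000
seg 2 [69°–110.6°] simple-harmonic, h=-9: θ=108° here. β=39, B=41.6. -9/2·(1 − cos(π·0.9375)) = -8.9135 → s = 4.0865
seg 2 [69°–110.6°] simple-harmonic, h=-9: full span → s += -9 → s = 4.0000
seg 3 [110.6°–232.7°] simple-harmonic, h=5: full span → s += 5 → s = 9.0000
seg 4 [232.7°–337.6°] dwell: s stays 9.0000
seg 5 [337.6°–360°] cycloidal, h=-9: θ=354.1° here. β=16.5, B=22.4. -9·(0.7366 − sin(2π·0.7366)/(2π)) = -8.0568 → s = 0.9432
θ=108°: R = R0 + s = 43 + 4.0865 = 47.0865
θ=354.1°: R = R0 + s = 43 + 0.9432 = 43.9432

θ=108°: 47.0865
θ=354.1°: 43.9432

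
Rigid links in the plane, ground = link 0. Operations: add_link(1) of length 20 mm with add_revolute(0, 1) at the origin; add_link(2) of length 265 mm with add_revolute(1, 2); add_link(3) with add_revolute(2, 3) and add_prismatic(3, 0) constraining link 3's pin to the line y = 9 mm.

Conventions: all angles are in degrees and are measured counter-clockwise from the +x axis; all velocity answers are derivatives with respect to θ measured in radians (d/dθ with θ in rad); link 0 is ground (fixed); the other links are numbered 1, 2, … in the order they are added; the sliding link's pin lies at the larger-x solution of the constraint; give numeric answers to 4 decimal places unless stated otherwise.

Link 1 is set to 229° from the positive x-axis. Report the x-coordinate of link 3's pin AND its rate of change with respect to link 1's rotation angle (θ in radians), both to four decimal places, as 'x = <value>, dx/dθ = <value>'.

geometry: r = 20 mm, L = 265 mm, e = 9 mm
crank pin P = (r cos θ, r sin θ) = (-13.121181, -15.094192)
h = r sin θ − e = -15.094192 − 9 = -24.094192
x = r cos θ + √(L² − h²) = -13.121181 + 263.902387 = 250.781207
dx/dθ = −r sin θ − h·r cos θ/√(L² − h²) (θ in radians; h = -24.094192) = 13.896233

x = 250.7812, dx/dθ = 13.8962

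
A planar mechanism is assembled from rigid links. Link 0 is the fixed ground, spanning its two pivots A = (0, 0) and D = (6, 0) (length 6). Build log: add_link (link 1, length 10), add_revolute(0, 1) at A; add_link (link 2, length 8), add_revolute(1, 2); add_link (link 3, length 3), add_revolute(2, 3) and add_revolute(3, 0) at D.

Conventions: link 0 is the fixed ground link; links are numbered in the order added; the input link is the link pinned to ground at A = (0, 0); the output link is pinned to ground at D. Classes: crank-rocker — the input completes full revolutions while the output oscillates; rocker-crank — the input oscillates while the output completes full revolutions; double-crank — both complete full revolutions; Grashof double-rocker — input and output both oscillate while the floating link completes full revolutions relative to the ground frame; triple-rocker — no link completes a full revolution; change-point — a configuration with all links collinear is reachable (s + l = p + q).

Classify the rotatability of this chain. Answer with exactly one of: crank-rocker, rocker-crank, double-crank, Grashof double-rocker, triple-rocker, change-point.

lengths: ground=6, input=10, coupler=8, output=3
sorted: s=3 (shortest), l=10 (longest), p+q=14
s + l = 13 vs p + q = 14
s + l < p + q (Grashof) with shortest = output link → rocker-crank

rocker-crank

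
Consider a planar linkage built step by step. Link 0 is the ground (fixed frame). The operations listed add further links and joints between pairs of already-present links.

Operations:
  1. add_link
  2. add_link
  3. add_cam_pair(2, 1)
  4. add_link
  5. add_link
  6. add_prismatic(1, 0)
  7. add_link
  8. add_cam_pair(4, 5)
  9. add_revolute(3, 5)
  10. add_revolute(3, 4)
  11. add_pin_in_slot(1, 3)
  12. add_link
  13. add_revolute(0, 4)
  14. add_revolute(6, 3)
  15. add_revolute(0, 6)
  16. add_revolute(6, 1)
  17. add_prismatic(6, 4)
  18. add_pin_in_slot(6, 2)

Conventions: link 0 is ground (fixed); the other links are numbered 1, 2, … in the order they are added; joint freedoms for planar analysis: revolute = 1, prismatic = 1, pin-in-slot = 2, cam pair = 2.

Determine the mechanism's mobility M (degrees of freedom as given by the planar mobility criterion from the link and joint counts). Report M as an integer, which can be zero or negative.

(L,J1,J2)=(1,0,0); link0 fixed
link1: (2,0,0)
link2: (3,0,0)
C 2-1 [J2]: (3,0,1)
link3: (4,0,1)
link4: (5,0,1)
P 1-0 [J1]: (5,1,1)
link5: (6,1,1)
C 4-5 [J2]: (6,1,2)
R 3-5 [J1]: (6,2,2)
R 3-4 [J1]: (6,3,2)
PS 1-3 [J2]: (6,3,3)
link6: (7,3,3)
R 0-4 [J1]: (7,4,3)
R 6-3 [J1]: (7,5,3)
R 0-6 [J1]: (7,6,3)
R 6-1 [J1]: (7,7,3)
P 6-4 [J1]: (7,8,3)
PS 6-2 [J2]: (7,8,4)
Grübler: 3·6 − 2·8 − 4 = -2

M = -2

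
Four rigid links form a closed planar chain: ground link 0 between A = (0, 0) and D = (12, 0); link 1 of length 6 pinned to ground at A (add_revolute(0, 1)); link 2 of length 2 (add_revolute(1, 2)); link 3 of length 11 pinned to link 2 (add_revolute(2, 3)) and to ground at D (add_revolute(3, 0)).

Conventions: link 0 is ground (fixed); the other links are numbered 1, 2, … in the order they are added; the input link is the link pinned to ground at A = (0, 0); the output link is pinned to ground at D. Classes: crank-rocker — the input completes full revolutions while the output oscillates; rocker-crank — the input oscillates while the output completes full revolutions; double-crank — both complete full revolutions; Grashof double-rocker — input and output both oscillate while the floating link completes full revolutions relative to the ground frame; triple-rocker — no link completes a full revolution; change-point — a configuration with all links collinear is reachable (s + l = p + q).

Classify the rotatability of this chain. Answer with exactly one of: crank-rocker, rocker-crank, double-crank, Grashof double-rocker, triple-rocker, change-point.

lengths: ground=12, input=6, coupler=2, output=11
sorted: s=2 (shortest), l=12 (longest), p+q=17
s + l = 14 vs p + q = 17
s + l < p + q (Grashof) with shortest = coupler link → Grashof double-rocker

Grashof double-rocker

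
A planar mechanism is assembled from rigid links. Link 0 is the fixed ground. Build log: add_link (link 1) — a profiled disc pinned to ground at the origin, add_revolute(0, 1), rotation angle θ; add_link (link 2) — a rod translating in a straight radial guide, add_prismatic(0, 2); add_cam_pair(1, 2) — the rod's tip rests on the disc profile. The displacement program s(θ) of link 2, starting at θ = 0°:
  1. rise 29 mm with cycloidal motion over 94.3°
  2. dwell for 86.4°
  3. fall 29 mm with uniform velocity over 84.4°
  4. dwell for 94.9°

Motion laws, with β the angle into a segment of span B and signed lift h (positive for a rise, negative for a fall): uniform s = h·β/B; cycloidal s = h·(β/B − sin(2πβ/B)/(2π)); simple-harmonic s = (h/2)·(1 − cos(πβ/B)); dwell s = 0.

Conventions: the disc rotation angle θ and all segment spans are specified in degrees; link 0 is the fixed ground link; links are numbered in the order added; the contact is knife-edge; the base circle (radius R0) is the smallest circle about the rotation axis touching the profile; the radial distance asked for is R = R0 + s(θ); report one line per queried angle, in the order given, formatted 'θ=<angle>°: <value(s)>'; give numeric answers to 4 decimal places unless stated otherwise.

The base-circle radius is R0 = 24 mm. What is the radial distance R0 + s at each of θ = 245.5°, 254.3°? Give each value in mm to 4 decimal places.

seg 1 [0°–94.3°] cycloidal, h=29: full span → s += 29 → s = 29.0000
seg 2 [94.3°–180.7°] dwell: s stays 29.0000
seg 3 [180.7°–265.1°] uniform, h=-29: θ=245.5° here. β=64.8, B=84.4. -29·64.8/84.4 = -22.2654 → s = 6.7346
seg 3 [180.7°–265.1°] uniform, h=-29: θ=254.3° here. β=73.6, B=84.4. -29·73.6/84.4 = -25.2891 → s = 3.7109
θ=245.5°: R = R0 + s = 24 + 6.7346 = 30.7346
θ=254.3°: R = R0 + s = 24 + 3.7109 = 27.7109

θ=245.5°: 30.7346
θ=254.3°: 27.7109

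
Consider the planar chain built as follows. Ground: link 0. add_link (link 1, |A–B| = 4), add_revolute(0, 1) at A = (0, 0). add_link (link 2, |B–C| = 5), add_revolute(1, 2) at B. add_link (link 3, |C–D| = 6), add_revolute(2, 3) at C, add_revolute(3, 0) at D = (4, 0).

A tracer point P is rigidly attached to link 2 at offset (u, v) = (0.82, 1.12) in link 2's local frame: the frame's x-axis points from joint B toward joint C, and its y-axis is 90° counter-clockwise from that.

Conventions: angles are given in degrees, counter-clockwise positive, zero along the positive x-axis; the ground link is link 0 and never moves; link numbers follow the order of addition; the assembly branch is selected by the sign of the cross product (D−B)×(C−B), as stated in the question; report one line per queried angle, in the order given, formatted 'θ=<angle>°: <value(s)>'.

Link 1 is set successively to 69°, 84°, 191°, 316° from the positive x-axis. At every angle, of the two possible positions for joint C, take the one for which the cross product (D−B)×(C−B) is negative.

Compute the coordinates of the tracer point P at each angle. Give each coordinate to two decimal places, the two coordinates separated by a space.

A=(0,0), D=(4.00,0)
θ=69°: B = A + 4.00·(cos69°, sin69°) = (1.4335, 3.7343)
θ=69°: |BD| = 4.5312
θ=69°: circle(B,5.00) ∩ circle(D,6.00): a=1.0518, h=4.8881
θ=69°:   candidates: C₊=(6.0577,5.6361) cross=22.149; C₋=(-1.9992,0.0988) cross=-22.149
θ=69°:   branch - wants cross < 0 → take C=(-1.9992,0.0988) (cross=-22.149)
θ=69°: ex = (C−B)/|BC| = (-0.6865,-0.7271); ey = (0.7271,-0.6865)
θ=69°: P = B + 0.82·ex + 1.12·ey = (1.6849,2.3692)
θ=84°: B = A + 4.00·(cos84°, sin84°) = (0.4181, 3.9781)
θ=84°: |BD| = 5.3530
θ=84°: circle(B,5.00) ∩ circle(D,6.00): a=1.6491, h=4.7202
θ=84°:   candidates: C₊=(5.0294,5.9110) cross=25.268; C₋=(-1.9863,-0.4059) cross=-25.268
θ=84°:   branch - wants cross < 0 → take C=(-1.9863,-0.4059) (cross=-25.268)
θ=84°: ex = (C−B)/|BC| = (-0.4809,-0.8768); ey = (0.8768,-0.4809)
θ=84°: P = B + 0.82·ex + 1.12·ey = (1.0058,2.7205)
θ=191°: B = A + 4.00·(cos191°, sin191°) = (-3.9265, -0.7632)
θ=191°: |BD| = 7.9632
θ=191°: circle(B,5.00) ∩ circle(D,6.00): a=3.2909, h=3.7643
θ=191°:   candidates: C₊=(-1.0115,3.2992) cross=29.976; C₋=(-0.2900,-4.1948) cross=-29.976
θ=191°:   branch - wants cross < 0 → take C=(-0.2900,-4.1948) (cross=-29.976)
θ=191°: ex = (C−B)/|BC| = (0.7273,-0.6863); ey = (0.6863,0.7273)
θ=191°: P = B + 0.82·ex + 1.12·ey = (-2.5614,-0.5114)
θ=316°: B = A + 4.00·(cos316°, sin316°) = (2.8774, -2.7786)
θ=316°: |BD| = 2.9969
θ=316°: circle(B,5.00) ∩ circle(D,6.00): a=-0.3368, h=4.9886
θ=316°:   candidates: C₊=(-1.8742,-1.2222) cross=14.950; C₋=(7.3766,-4.9597) cross=-14.950
θ=316°:   branch - wants cross < 0 → take C=(7.3766,-4.9597) (cross=-14.950)
θ=316°: ex = (C−B)/|BC| = (0.8998,-0.4362); ey = (0.4362,0.8998)
θ=316°: P = B + 0.82·ex + 1.12·ey = (4.1038,-2.1285)

θ=69°: 1.68 2.37
θ=84°: 1.01 2.72
θ=191°: -2.56 -0.51
θ=316°: 4.10 -2.13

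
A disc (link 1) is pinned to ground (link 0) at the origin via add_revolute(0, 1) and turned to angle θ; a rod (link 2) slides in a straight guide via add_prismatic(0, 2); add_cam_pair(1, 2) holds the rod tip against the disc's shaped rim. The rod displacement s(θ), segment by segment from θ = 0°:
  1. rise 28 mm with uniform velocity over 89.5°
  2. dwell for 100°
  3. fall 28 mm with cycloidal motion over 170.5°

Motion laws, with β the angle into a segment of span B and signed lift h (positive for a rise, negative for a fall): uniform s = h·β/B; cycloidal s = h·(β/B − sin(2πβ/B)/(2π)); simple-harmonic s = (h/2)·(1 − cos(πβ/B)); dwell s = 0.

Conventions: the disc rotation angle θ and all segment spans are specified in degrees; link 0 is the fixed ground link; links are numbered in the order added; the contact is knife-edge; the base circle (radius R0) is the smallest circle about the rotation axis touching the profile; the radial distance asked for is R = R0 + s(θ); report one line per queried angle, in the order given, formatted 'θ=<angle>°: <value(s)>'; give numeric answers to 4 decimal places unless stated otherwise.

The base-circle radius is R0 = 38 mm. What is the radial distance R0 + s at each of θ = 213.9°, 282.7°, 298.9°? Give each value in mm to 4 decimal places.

segment 1 (0° to 89.5°, uniform, h = 28) is passed completely: s = 0.0000 + (28) = 28.0000
segment 2 (89.5° to 189.5°, dwell): s unchanged at 28.0000
θ = 213.9° falls in segment 3 (189.5° to 360°, cycloidal, h = -28): β = 213.9 − 189.5 = 24.4°, B = 170.5°; Δs = -28·(0.1431 − sin(2π·0.1431)/(2π)) = -0.5185; s = 28.0000 − 0.5185 = 27.4815
θ = 282.7° falls in segment 3 (189.5° to 360°, cycloidal, h = -28): β = 282.7 − 189.5 = 93.2°, B = 170.5°; Δs = -28·(0.5466 − sin(2π·0.5466)/(2π)) = -16.5925; s = 28.0000 − 16.5925 = 11.4075
θ = 298.9° falls in segment 3 (189.5° to 360°, cycloidal, h = -28): β = 298.9 − 189.5 = 109.4°, B = 170.5°; Δs = -28·(0.6416 − sin(2π·0.6416)/(2π)) = -21.4288; s = 28.0000 − 21.4288 = 6.5712
θ=213.9°: R = R0 + s = 38 + 27.4815 = 65.4815
θ=282.7°: R = R0 + s = 38 + 11.4075 = 49.4075
θ=298.9°: R = R0 + s = 38 + 6.5712 = 44.5712

θ=213.9°: 65.4815
θ=282.7°: 49.4075
θ=298.9°: 44.5712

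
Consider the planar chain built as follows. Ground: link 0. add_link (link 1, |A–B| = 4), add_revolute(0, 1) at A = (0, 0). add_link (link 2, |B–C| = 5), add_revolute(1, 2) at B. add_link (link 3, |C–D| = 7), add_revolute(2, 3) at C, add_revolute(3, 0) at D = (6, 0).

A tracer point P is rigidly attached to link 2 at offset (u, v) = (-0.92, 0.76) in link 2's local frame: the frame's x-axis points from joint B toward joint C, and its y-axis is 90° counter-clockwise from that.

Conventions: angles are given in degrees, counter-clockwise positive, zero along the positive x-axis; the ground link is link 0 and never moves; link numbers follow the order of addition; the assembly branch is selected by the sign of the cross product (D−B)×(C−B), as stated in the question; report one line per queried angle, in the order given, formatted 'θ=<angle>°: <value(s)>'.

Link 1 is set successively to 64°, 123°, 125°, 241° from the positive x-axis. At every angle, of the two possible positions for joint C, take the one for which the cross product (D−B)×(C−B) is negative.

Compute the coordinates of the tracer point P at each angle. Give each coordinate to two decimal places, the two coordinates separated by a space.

A=(0,0), D=(6.00,0)
θ=64°: B = A + 4.00·(cos64°, sin64°) = (1.7535, 3.5952)
θ=64°: |BD| = 5.5640
θ=64°: circle(B,5.00) ∩ circle(D,7.00): a=0.6253, h=4.9607
θ=64°:   candidates: C₊=(5.4361,6.9772) cross=27.602; C₋=(-0.9747,-0.5950) cross=-27.602
θ=64°:   branch - wants cross < 0 → take C=(-0.9747,-0.5950) (cross=-27.602)
θ=64°: ex = (C−B)/|BC| = (-0.5456,-0.8380); ey = (0.8380,-0.5456)
θ=64°: P = B + -0.92·ex + 0.76·ey = (2.8924,3.9515)
θ=123°: B = A + 4.00·(cos123°, sin123°) = (-2.1786, 3.3547)
θ=123°: |BD| = 8.8398
θ=123°: circle(B,5.00) ∩ circle(D,7.00): a=3.0624, h=3.9524
θ=123°:   candidates: C₊=(2.1547,5.8492) cross=34.939; C₋=(-0.8451,-1.4642) cross=-34.939
θ=123°:   branch - wants cross < 0 → take C=(-0.8451,-1.4642) (cross=-34.939)
θ=123°: ex = (C−B)/|BC| = (0.2667,-0.9638); ey = (0.9638,0.2667)
θ=123°: P = B + -0.92·ex + 0.76·ey = (-1.6914,4.4440)
θ=125°: B = A + 4.00·(cos125°, sin125°) = (-2.2943, 3.2766)
θ=125°: |BD| = 8.9181
θ=125°: circle(B,5.00) ∩ circle(D,7.00): a=3.1134, h=3.9124
θ=125°:   candidates: C₊=(2.0388,5.7714) cross=34.891; C₋=(-0.8361,-1.5060) cross=-34.891
θ=125°:   branch - wants cross < 0 → take C=(-0.8361,-1.5060) (cross=-34.891)
θ=125°: ex = (C−B)/|BC| = (0.2916,-0.9565); ey = (0.9565,0.2916)
θ=125°: P = B + -0.92·ex + 0.76·ey = (-1.8357,4.3783)
θ=241°: B = A + 4.00·(cos241°, sin241°) = (-1.9392, -3.4985)
θ=241°: |BD| = 8.6759
θ=241°: circle(B,5.00) ∩ circle(D,7.00): a=2.9548, h=4.0335
θ=241°:   candidates: C₊=(-0.8618,1.3841) cross=34.994; C₋=(2.3912,-5.9980) cross=-34.994
θ=241°:   branch - wants cross < 0 → take C=(2.3912,-5.9980) (cross=-34.994)
θ=241°: ex = (C−B)/|BC| = (0.8661,-0.4999); ey = (0.4999,0.8661)
θ=241°: P = B + -0.92·ex + 0.76·ey = (-2.3561,-2.3803)

θ=64°: 2.89 3.95
θ=123°: -1.69 4.44
θ=125°: -1.84 4.38
θ=241°: -2.36 -2.38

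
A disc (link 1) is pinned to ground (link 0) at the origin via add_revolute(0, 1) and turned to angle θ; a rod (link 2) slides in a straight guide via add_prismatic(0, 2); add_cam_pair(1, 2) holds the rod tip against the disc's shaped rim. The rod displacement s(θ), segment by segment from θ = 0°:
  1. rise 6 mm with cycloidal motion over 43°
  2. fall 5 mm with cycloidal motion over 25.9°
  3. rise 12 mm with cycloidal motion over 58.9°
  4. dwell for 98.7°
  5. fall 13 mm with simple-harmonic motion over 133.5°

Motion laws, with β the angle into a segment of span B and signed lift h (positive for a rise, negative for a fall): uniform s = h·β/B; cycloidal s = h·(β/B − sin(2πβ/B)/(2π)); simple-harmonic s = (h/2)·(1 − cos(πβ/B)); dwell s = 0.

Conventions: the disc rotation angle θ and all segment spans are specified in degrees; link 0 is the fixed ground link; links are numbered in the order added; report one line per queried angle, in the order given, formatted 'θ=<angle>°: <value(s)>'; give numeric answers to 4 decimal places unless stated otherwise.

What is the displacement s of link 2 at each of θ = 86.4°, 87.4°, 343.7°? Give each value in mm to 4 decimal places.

segment 1 (0° to 43°, cycloidal, h = 6) is passed completely: s = 0.0000 + (6) = 6.0000
segment 2 (43° to 68.9°, cycloidal, h = -5) is passed completely: s = 6.0000 + (-5) = 1.0000
θ = 86.4° falls in segment 3 (68.9° to 127.8°, cycloidal, h = 12): β = 86.4 − 68.9 = 17.5°, B = 58.9°; Δs = 12·(0.2971 − sin(2π·0.2971)/(2π)) = 1.7386; s = 1.0000 + 1.7386 = 2.7386
θ = 87.4° falls in segment 3 (68.9° to 127.8°, cycloidal, h = 12): β = 87.4 − 68.9 = 18.5°, B = 58.9°; Δs = 12·(0.3141 − sin(2π·0.3141)/(2π)) = 2.0120; s = 1.0000 + 2.0120 = 3.0120
segment 3 (68.9° to 127.8°, cycloidal, h = 12) is passed completely: s = 1.0000 + (12) = 13.0000
segment 4 (127.8° to 226.5°, dwell): s unchanged at 13.0000
θ = 343.7° falls in segment 5 (226.5° to 360°, simple-harmonic, h = -13): β = 343.7 − 226.5 = 117.2°, B = 133.5°; Δs = -13/2·(1 − cos(π·0.8779)) = -12.5276; s = 13.0000 − 12.5276 = 0.4724

θ=86.4°: 2.7386
θ=87.4°: 3.0120
θ=343.7°: 0.4724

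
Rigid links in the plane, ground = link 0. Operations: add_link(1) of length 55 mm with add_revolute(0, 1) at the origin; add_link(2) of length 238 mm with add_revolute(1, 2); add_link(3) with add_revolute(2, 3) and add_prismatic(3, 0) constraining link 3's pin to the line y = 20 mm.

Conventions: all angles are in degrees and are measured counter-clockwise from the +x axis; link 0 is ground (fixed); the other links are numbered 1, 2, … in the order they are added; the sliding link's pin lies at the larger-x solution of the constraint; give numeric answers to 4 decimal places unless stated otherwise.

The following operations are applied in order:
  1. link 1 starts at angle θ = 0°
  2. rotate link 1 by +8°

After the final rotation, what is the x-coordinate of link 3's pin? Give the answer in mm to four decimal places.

geometry: r = 55 mm, L = 238 mm, e = 20 mm; θ starts at 0°
rotate link 1 by +8°: θ ← 0° +8° = 8°
crank pin P = (r cos θ, r sin θ) = (54.464744, 7.654521)
h = r sin θ − e = 7.654521 − 20 = -12.345479
x = r cos θ + √(L² − h²) = 54.464744 + 237.679593 = 292.144337

292.1443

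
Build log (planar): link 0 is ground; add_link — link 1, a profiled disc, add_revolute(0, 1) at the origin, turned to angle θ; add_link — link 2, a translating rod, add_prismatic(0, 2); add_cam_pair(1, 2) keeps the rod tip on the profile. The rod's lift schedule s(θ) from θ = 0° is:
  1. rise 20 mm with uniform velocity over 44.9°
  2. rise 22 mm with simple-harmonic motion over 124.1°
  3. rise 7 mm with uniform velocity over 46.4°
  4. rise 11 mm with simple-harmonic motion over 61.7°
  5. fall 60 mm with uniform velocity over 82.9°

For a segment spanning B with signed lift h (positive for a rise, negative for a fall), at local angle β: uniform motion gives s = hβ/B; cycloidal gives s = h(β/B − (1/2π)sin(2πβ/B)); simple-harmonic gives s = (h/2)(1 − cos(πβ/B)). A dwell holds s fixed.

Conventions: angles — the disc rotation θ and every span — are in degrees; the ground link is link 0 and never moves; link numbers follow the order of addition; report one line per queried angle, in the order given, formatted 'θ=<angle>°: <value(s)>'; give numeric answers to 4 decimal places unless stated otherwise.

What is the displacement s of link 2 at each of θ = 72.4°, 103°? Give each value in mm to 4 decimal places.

seg 1 [0°–44.9°] uniform, h=20: full span → s += 20 → s = 20.0000
seg 2 [44.9°–169°] simple-harmonic, h=22: θ=72.4° here. β=27.5, B=124.1. 22/2·(1 − cos(π·0.2216)) = 2.5596 → s = 22.5596
seg 2 [44.9°–169°] simple-harmonic, h=22: θ=103° here. β=58.1, B=124.1. 22/2·(1 − cos(π·0.4682)) = 9.9019 → s = 29.9019

θ=72.4°: 22.5596
θ=103°: 29.9019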